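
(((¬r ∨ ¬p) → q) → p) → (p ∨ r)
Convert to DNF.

(q ∧ ¬p) ∨ p ∨ r

(((¬r ∨ ¬p) → q) → p) → (p ∨ r)
⇔ ¬(((¬r ∨ ¬p) → q) → p) ∨ p ∨ r   (eliminate →)
⇔ ¬(¬((¬r ∨ ¬p) → q) ∨ p) ∨ p ∨ r   (eliminate →)
⇔ ¬(¬(¬(¬r ∨ ¬p) ∨ q) ∨ p) ∨ p ∨ r   (eliminate →)
⇔ (¬¬(¬(¬r ∨ ¬p) ∨ q) ∧ ¬p) ∨ p ∨ r   (De Morgan)
⇔ ((¬(¬r ∨ ¬p) ∨ q) ∧ ¬p) ∨ p ∨ r   (double negation)
⇔ (((¬¬r ∧ ¬¬p) ∨ q) ∧ ¬p) ∨ p ∨ r   (De Morgan)
⇔ (((r ∧ ¬¬p) ∨ q) ∧ ¬p) ∨ p ∨ r   (double negation)
⇔ (((r ∧ p) ∨ q) ∧ ¬p) ∨ p ∨ r   (double negation)
⇔ (r ∧ p ∧ ¬p) ∨ (q ∧ ¬p) ∨ p ∨ r   (distribute ∧ over ∨)
⇔ (q ∧ ¬p) ∨ p ∨ r   (simplify)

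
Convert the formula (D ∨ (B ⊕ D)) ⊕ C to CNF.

(D ∨ B ∨ C) ∧ (¬D ∨ ¬C) ∧ (¬B ∨ D ∨ ¬C)

(D ∨ (B ⊕ D)) ⊕ C
≡ (D ∨ (B ⊕ D) ∨ C) ∧ ¬((D ∨ (B ⊕ D)) ∧ C)   [expand ⊕]
≡ (D ∨ ((B ∨ D) ∧ ¬(B ∧ D)) ∨ C) ∧ ¬((D ∨ (B ⊕ D)) ∧ C)   [expand ⊕]
≡ (D ∨ ((B ∨ D) ∧ ¬(B ∧ D)) ∨ C) ∧ ¬((D ∨ ((B ∨ D) ∧ ¬(B ∧ D))) ∧ C)   [expand ⊕]
≡ (D ∨ ((B ∨ D) ∧ (¬B ∨ ¬D)) ∨ C) ∧ ¬((D ∨ ((B ∨ D) ∧ ¬(B ∧ D))) ∧ C)   [De Morgan]
≡ (D ∨ ((B ∨ D) ∧ (¬B ∨ ¬D)) ∨ C) ∧ (¬(D ∨ ((B ∨ D) ∧ ¬(B ∧ D))) ∨ ¬C)   [De Morgan]
≡ (D ∨ ((B ∨ D) ∧ (¬B ∨ ¬D)) ∨ C) ∧ ((¬D ∧ ¬((B ∨ D) ∧ ¬(B ∧ D))) ∨ ¬C)   [De Morgan]
≡ (D ∨ ((B ∨ D) ∧ (¬B ∨ ¬D)) ∨ C) ∧ ((¬D ∧ (¬(B ∨ D) ∨ ¬¬(B ∧ D))) ∨ ¬C)   [De Morgan]
≡ (D ∨ ((B ∨ D) ∧ (¬B ∨ ¬D)) ∨ C) ∧ ((¬D ∧ ((¬B ∧ ¬D) ∨ ¬¬(B ∧ D))) ∨ ¬C)   [De Morgan]
≡ (D ∨ ((B ∨ D) ∧ (¬B ∨ ¬D)) ∨ C) ∧ ((¬D ∧ ((¬B ∧ ¬D) ∨ (B ∧ D))) ∨ ¬C)   [double negation]
≡ (D ∨ B ∨ D ∨ C) ∧ (D ∨ ¬B ∨ ¬D ∨ C) ∧ (¬D ∨ ¬C) ∧ (¬B ∨ B ∨ ¬C) ∧ (¬B ∨ D ∨ ¬C) ∧ (¬D ∨ B ∨ ¬C) ∧ (¬D ∨ D ∨ ¬C)   [distribute ∨ over ∧]
≡ (D ∨ B ∨ C) ∧ (¬D ∨ ¬C) ∧ (¬B ∨ D ∨ ¬C)   [simplify]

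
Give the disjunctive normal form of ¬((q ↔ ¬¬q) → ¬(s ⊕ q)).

(¬q ∧ s) ∨ (q ∧ ¬s)

¬((q ↔ ¬¬q) → ¬(s ⊕ q))
≡ ¬(¬(q ↔ ¬¬q) ∨ ¬(s ⊕ q))   [eliminate →]
≡ ¬(¬((q → ¬¬q) ∧ (¬¬q → q)) ∨ ¬(s ⊕ q))   [eliminate ↔]
≡ ¬(¬((¬q ∨ ¬¬q) ∧ (¬¬q → q)) ∨ ¬(s ⊕ q))   [eliminate →]
≡ ¬(¬((¬q ∨ ¬¬q) ∧ (¬¬¬q ∨ q)) ∨ ¬(s ⊕ q))   [eliminate →]
≡ ¬(¬((¬q ∨ ¬¬q) ∧ (¬¬¬q ∨ q)) ∨ ¬((s ∧ ¬q) ∨ (¬s ∧ q)))   [expand ⊕]
≡ ¬¬((¬q ∨ ¬¬q) ∧ (¬¬¬q ∨ q)) ∧ ¬¬((s ∧ ¬q) ∨ (¬s ∧ q))   [De Morgan]
≡ (¬q ∨ ¬¬q) ∧ (¬¬¬q ∨ q) ∧ ¬¬((s ∧ ¬q) ∨ (¬s ∧ q))   [double negation]
≡ (¬q ∨ q) ∧ (¬¬¬q ∨ q) ∧ ¬¬((s ∧ ¬q) ∨ (¬s ∧ q))   [double negation]
≡ (¬q ∨ q) ∧ (¬q ∨ q) ∧ ¬¬((s ∧ ¬q) ∨ (¬s ∧ q))   [double negation]
≡ (¬q ∨ q) ∧ (¬q ∨ q) ∧ ((s ∧ ¬q) ∨ (¬s ∧ q))   [double negation]
≡ (¬q ∧ ¬q ∧ s ∧ ¬q) ∨ (¬q ∧ ¬q ∧ ¬s ∧ q) ∨ (¬q ∧ q ∧ s ∧ ¬q) ∨ (¬q ∧ q ∧ ¬s ∧ q) ∨ (q ∧ ¬q ∧ s ∧ ¬q) ∨ (q ∧ ¬q ∧ ¬s ∧ q) ∨ (q ∧ q ∧ s ∧ ¬q) ∨ (q ∧ q ∧ ¬s ∧ q)   [distribute ∧ over ∨]
≡ (¬q ∧ s) ∨ (q ∧ ¬s)   [simplify]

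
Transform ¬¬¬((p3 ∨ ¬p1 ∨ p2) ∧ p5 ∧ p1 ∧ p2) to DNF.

¬p5 ∨ ¬p1 ∨ ¬p2

¬¬¬((p3 ∨ ¬p1 ∨ p2) ∧ p5 ∧ p1 ∧ p2)
≡ ¬((p3 ∨ ¬p1 ∨ p2) ∧ p5 ∧ p1 ∧ p2)   [double negation]
≡ ¬(p3 ∨ ¬p1 ∨ p2) ∨ ¬p5 ∨ ¬p1 ∨ ¬p2   [De Morgan]
≡ (¬p3 ∧ ¬¬p1 ∧ ¬p2) ∨ ¬p5 ∨ ¬p1 ∨ ¬p2   [De Morgan]
≡ (¬p3 ∧ p1 ∧ ¬p2) ∨ ¬p5 ∨ ¬p1 ∨ ¬p2   [double negation]
≡ ¬p5 ∨ ¬p1 ∨ ¬p2   [simplify]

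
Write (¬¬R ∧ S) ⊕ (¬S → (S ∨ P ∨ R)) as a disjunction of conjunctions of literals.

(¬¬R ∧ S) ⊕ (¬S → (S ∨ P ∨ R))
= (¬¬R ∧ S ∧ ¬(¬S → (S ∨ P ∨ R))) ∨ (¬(¬¬R ∧ S) ∧ (¬S → (S ∨ P ∨ R)))   [expand ⊕]
= (¬¬R ∧ S ∧ ¬(¬¬S ∨ S ∨ P ∨ R)) ∨ (¬(¬¬R ∧ S) ∧ (¬S → (S ∨ P ∨ R)))   [eliminate →]
= (¬¬R ∧ S ∧ ¬(¬¬S ∨ S ∨ P ∨ R)) ∨ (¬(¬¬R ∧ S) ∧ (¬¬S ∨ S ∨ P ∨ R))   [eliminate →]
= (R ∧ S ∧ ¬(¬¬S ∨ S ∨ P ∨ R)) ∨ (¬(¬¬R ∧ S) ∧ (¬¬S ∨ S ∨ P ∨ R))   [double negation]
= (R ∧ S ∧ ¬¬¬S ∧ ¬S ∧ ¬P ∧ ¬R) ∨ (¬(¬¬R ∧ S) ∧ (¬¬S ∨ S ∨ P ∨ R))   [De Morgan]
= (R ∧ S ∧ ¬S ∧ ¬S ∧ ¬P ∧ ¬R) ∨ (¬(¬¬R ∧ S) ∧ (¬¬S ∨ S ∨ P ∨ R))   [double negation]
= (R ∧ S ∧ ¬S ∧ ¬S ∧ ¬P ∧ ¬R) ∨ ((¬¬¬R ∨ ¬S) ∧ (¬¬S ∨ S ∨ P ∨ R))   [De Morgan]
= (R ∧ S ∧ ¬S ∧ ¬S ∧ ¬P ∧ ¬R) ∨ ((¬R ∨ ¬S) ∧ (¬¬S ∨ S ∨ P ∨ R))   [double negation]
= (R ∧ S ∧ ¬S ∧ ¬S ∧ ¬P ∧ ¬R) ∨ ((¬R ∨ ¬S) ∧ (S ∨ S ∨ P ∨ R))   [double negation]
= (R ∧ S ∧ ¬S ∧ ¬S ∧ ¬P ∧ ¬R) ∨ (¬R ∧ S) ∨ (¬R ∧ S) ∨ (¬R ∧ P) ∨ (¬R ∧ R) ∨ (¬S ∧ S) ∨ (¬S ∧ S) ∨ (¬S ∧ P) ∨ (¬S ∧ R)   [distribute ∧ over ∨]
= (¬R ∧ S) ∨ (¬R ∧ P) ∨ (¬S ∧ P) ∨ (¬S ∧ R)   [simplify]

(¬R ∧ S) ∨ (¬R ∧ P) ∨ (¬S ∧ P) ∨ (¬S ∧ R)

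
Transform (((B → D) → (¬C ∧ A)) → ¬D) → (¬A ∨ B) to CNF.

(B ∨ ¬C ∨ ¬A) ∧ (D ∨ ¬A ∨ B)

(((B → D) → (¬C ∧ A)) → ¬D) → (¬A ∨ B)
= ¬(((B → D) → (¬C ∧ A)) → ¬D) ∨ ¬A ∨ B   — eliminate →
= ¬(¬((B → D) → (¬C ∧ A)) ∨ ¬D) ∨ ¬A ∨ B   — eliminate →
= ¬(¬(¬(B → D) ∨ (¬C ∧ A)) ∨ ¬D) ∨ ¬A ∨ B   — eliminate →
= ¬(¬(¬(¬B ∨ D) ∨ (¬C ∧ A)) ∨ ¬D) ∨ ¬A ∨ B   — eliminate →
= (¬¬(¬(¬B ∨ D) ∨ (¬C ∧ A)) ∧ ¬¬D) ∨ ¬A ∨ B   — De Morgan
= ((¬(¬B ∨ D) ∨ (¬C ∧ A)) ∧ ¬¬D) ∨ ¬A ∨ B   — double negation
= (((¬¬B ∧ ¬D) ∨ (¬C ∧ A)) ∧ ¬¬D) ∨ ¬A ∨ B   — De Morgan
= (((B ∧ ¬D) ∨ (¬C ∧ A)) ∧ ¬¬D) ∨ ¬A ∨ B   — double negation
= (((B ∧ ¬D) ∨ (¬C ∧ A)) ∧ D) ∨ ¬A ∨ B   — double negation
= (B ∨ ¬C ∨ ¬A ∨ B) ∧ (B ∨ A ∨ ¬A ∨ B) ∧ (¬D ∨ ¬C ∨ ¬A ∨ B) ∧ (¬D ∨ A ∨ ¬A ∨ B) ∧ (D ∨ ¬A ∨ B)   — distribute ∨ over ∧
= (B ∨ ¬C ∨ ¬A) ∧ (D ∨ ¬A ∨ B)   — simplify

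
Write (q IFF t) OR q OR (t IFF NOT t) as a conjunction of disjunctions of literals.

NOT t OR q

(q IFF t) OR q OR (t IFF NOT t)
⇔ ((q IMPLIES t) AND (t IMPLIES q)) OR q OR (t IFF NOT t)
⇔ ((NOT q OR t) AND (t IMPLIES q)) OR q OR (t IFF NOT t)
⇔ ((NOT q OR t) AND (NOT t OR q)) OR q OR (t IFF NOT t)
⇔ ((NOT q OR t) AND (NOT t OR q)) OR q OR ((t IMPLIES NOT t) AND (NOT t IMPLIES t))
⇔ ((NOT q OR t) AND (NOT t OR q)) OR q OR ((NOT t OR NOT t) AND (NOT t IMPLIES t))
⇔ ((NOT q OR t) AND (NOT t OR q)) OR q OR ((NOT t OR NOT t) AND (NOT NOT t OR t))
⇔ ((NOT q OR t) AND (NOT t OR q)) OR q OR ((NOT t OR NOT t) AND (t OR t))
⇔ (NOT q OR t OR q OR NOT t OR NOT t) AND (NOT q OR t OR q OR t OR t) AND (NOT t OR q OR q OR NOT t OR NOT t) AND (NOT t OR q OR q OR t OR t)
⇔ NOT t OR q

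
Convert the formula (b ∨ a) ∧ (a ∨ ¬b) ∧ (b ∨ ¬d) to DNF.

(b ∧ a) ∨ (a ∧ ¬d)

(b ∨ a) ∧ (a ∨ ¬b) ∧ (b ∨ ¬d)
= (b ∧ a ∧ b) ∨ (b ∧ a ∧ ¬d) ∨ (b ∧ ¬b ∧ b) ∨ (b ∧ ¬b ∧ ¬d) ∨ (a ∧ a ∧ b) ∨ (a ∧ a ∧ ¬d) ∨ (a ∧ ¬b ∧ b) ∨ (a ∧ ¬b ∧ ¬d)   [distribute ∧ over ∨]
= (b ∧ a) ∨ (a ∧ ¬d)   [simplify]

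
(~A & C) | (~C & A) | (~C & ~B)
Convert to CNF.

(~A | ~C) & (C | A | ~B)

(~A & C) | (~C & A) | (~C & ~B)
≡ (~A | ~C | ~C) & (~A | ~C | ~B) & (~A | A | ~C) & (~A | A | ~B) & (C | ~C | ~C) & (C | ~C | ~B) & (C | A | ~C) & (C | A | ~B)   — distribute | over &
≡ (~A | ~C) & (C | A | ~B)   — simplify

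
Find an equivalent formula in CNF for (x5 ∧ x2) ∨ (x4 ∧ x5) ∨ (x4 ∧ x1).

(x5 ∧ x2) ∨ (x4 ∧ x5) ∨ (x4 ∧ x1)
≡ (x5 ∨ x4 ∨ x4) ∧ (x5 ∨ x4 ∨ x1) ∧ (x5 ∨ x5 ∨ x4) ∧ (x5 ∨ x5 ∨ x1) ∧ (x2 ∨ x4 ∨ x4) ∧ (x2 ∨ x4 ∨ x1) ∧ (x2 ∨ x5 ∨ x4) ∧ (x2 ∨ x5 ∨ x1)
≡ (x5 ∨ x4) ∧ (x5 ∨ x1) ∧ (x2 ∨ x4)

(x5 ∨ x4) ∧ (x5 ∨ x1) ∧ (x2 ∨ x4)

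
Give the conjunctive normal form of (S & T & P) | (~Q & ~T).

(S & T & P) | (~Q & ~T)
= (S | ~Q) & (S | ~T) & (T | ~Q) & (T | ~T) & (P | ~Q) & (P | ~T)   [distribute | over &]
= (S | ~Q) & (S | ~T) & (T | ~Q) & (P | ~Q) & (P | ~T)   [simplify]

(S | ~Q) & (S | ~T) & (T | ~Q) & (P | ~Q) & (P | ~T)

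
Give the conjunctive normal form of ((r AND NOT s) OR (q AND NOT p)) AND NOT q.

((r AND NOT s) OR (q AND NOT p)) AND NOT q
= (r OR q) AND (r OR NOT p) AND (NOT s OR q) AND (NOT s OR NOT p) AND NOT q

(r OR q) AND (r OR NOT p) AND (NOT s OR q) AND (NOT s OR NOT p) AND NOT q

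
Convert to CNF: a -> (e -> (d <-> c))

a -> (e -> (d <-> c))
⇔ ~a | (e -> (d <-> c))   — eliminate ->
⇔ ~a | ~e | (d <-> c)   — eliminate ->
⇔ ~a | ~e | ((d -> c) & (c -> d))   — eliminate <->
⇔ ~a | ~e | ((~d | c) & (c -> d))   — eliminate ->
⇔ ~a | ~e | ((~d | c) & (~c | d))   — eliminate ->
⇔ (~a | ~e | ~d | c) & (~a | ~e | ~c | d)   — distribute | over &

(~a | ~e | ~d | c) & (~a | ~e | ~c | d)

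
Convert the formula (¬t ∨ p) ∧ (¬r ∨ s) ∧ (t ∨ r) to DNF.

(¬t ∧ s ∧ r) ∨ (p ∧ ¬r ∧ t) ∨ (p ∧ s ∧ t) ∨ (p ∧ s ∧ r)

(¬t ∨ p) ∧ (¬r ∨ s) ∧ (t ∨ r)
= (¬t ∧ ¬r ∧ t) ∨ (¬t ∧ ¬r ∧ r) ∨ (¬t ∧ s ∧ t) ∨ (¬t ∧ s ∧ r) ∨ (p ∧ ¬r ∧ t) ∨ (p ∧ ¬r ∧ r) ∨ (p ∧ s ∧ t) ∨ (p ∧ s ∧ r)
= (¬t ∧ s ∧ r) ∨ (p ∧ ¬r ∧ t) ∨ (p ∧ s ∧ t) ∨ (p ∧ s ∧ r)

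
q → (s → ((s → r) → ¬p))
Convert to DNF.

¬q ∨ ¬s ∨ (s ∧ ¬r) ∨ ¬p

q → (s → ((s → r) → ¬p))
= ¬q ∨ (s → ((s → r) → ¬p))   [eliminate →]
= ¬q ∨ ¬s ∨ ((s → r) → ¬p)   [eliminate →]
= ¬q ∨ ¬s ∨ ¬(s → r) ∨ ¬p   [eliminate →]
= ¬q ∨ ¬s ∨ ¬(¬s ∨ r) ∨ ¬p   [eliminate →]
= ¬q ∨ ¬s ∨ (¬¬s ∧ ¬r) ∨ ¬p   [De Morgan]
= ¬q ∨ ¬s ∨ (s ∧ ¬r) ∨ ¬p   [double negation]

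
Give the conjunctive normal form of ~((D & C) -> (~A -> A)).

D & C & ~A

~((D & C) -> (~A -> A))
≡ ~(~(D & C) | (~A -> A))   (eliminate ->)
≡ ~(~(D & C) | ~~A | A)   (eliminate ->)
≡ ~~(D & C) & ~~~A & ~A   (De Morgan)
≡ D & C & ~~~A & ~A   (double negation)
≡ D & C & ~A & ~A   (double negation)
≡ D & C & ~A   (simplify)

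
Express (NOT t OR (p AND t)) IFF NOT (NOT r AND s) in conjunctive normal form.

(NOT t OR (p AND t)) IFF NOT (NOT r AND s)
⇔ ((NOT t OR (p AND t)) IMPLIES NOT (NOT r AND s)) AND (NOT (NOT r AND s) IMPLIES (NOT t OR (p AND t)))   [eliminate IFF]
⇔ (NOT (NOT t OR (p AND t)) OR NOT (NOT r AND s)) AND (NOT (NOT r AND s) IMPLIES (NOT t OR (p AND t)))   [eliminate IMPLIES]
⇔ (NOT (NOT t OR (p AND t)) OR NOT (NOT r AND s)) AND (NOT NOT (NOT r AND s) OR NOT t OR (p AND t))   [eliminate IMPLIES]
⇔ ((NOT NOT t AND NOT (p AND t)) OR NOT (NOT r AND s)) AND (NOT NOT (NOT r AND s) OR NOT t OR (p AND t))   [De Morgan]
⇔ ((t AND NOT (p AND t)) OR NOT (NOT r AND s)) AND (NOT NOT (NOT r AND s) OR NOT t OR (p AND t))   [double negation]
⇔ ((t AND (NOT p OR NOT t)) OR NOT (NOT r AND s)) AND (NOT NOT (NOT r AND s) OR NOT t OR (p AND t))   [De Morgan]
⇔ ((t AND (NOT p OR NOT t)) OR NOT NOT r OR NOT s) AND (NOT NOT (NOT r AND s) OR NOT t OR (p AND t))   [De Morgan]
⇔ ((t AND (NOT p OR NOT t)) OR r OR NOT s) AND (NOT NOT (NOT r AND s) OR NOT t OR (p AND t))   [double negation]
⇔ ((t AND (NOT p OR NOT t)) OR r OR NOT s) AND ((NOT r AND s) OR NOT t OR (p AND t))   [double negation]
⇔ (t OR r OR NOT s) AND (NOT p OR NOT t OR r OR NOT s) AND (NOT r OR NOT t OR p) AND (NOT r OR NOT t OR t) AND (s OR NOT t OR p) AND (s OR NOT t OR t)   [distribute OR over AND]
⇔ (t OR r OR NOT s) AND (NOT p OR NOT t OR r OR NOT s) AND (NOT r OR NOT t OR p) AND (s OR NOT t OR p)   [simplify]

(t OR r OR NOT s) AND (NOT p OR NOT t OR r OR NOT s) AND (NOT r OR NOT t OR p) AND (s OR NOT t OR p)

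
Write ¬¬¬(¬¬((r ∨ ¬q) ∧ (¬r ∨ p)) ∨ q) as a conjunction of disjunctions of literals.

(¬r ∨ ¬p) ∧ (q ∨ r) ∧ (q ∨ ¬p) ∧ ¬q

¬¬¬(¬¬((r ∨ ¬q) ∧ (¬r ∨ p)) ∨ q)
= ¬(¬¬((r ∨ ¬q) ∧ (¬r ∨ p)) ∨ q)   — double negation
= ¬¬¬((r ∨ ¬q) ∧ (¬r ∨ p)) ∧ ¬q   — De Morgan
= ¬((r ∨ ¬q) ∧ (¬r ∨ p)) ∧ ¬q   — double negation
= (¬(r ∨ ¬q) ∨ ¬(¬r ∨ p)) ∧ ¬q   — De Morgan
= (¬r ∧ ¬¬q ∨ ¬(¬r ∨ p)) ∧ ¬q   — De Morgan
= (¬r ∧ q ∨ ¬(¬r ∨ p)) ∧ ¬q   — double negation
= (¬r ∧ q ∨ ¬¬r ∧ ¬p) ∧ ¬q   — De Morgan
= (¬r ∧ q ∨ r ∧ ¬p) ∧ ¬q   — double negation
= (¬r ∨ r) ∧ (¬r ∨ ¬p) ∧ (q ∨ r) ∧ (q ∨ ¬p) ∧ ¬q   — distribute ∨ over ∧
= (¬r ∨ ¬p) ∧ (q ∨ r) ∧ (q ∨ ¬p) ∧ ¬q   — simplify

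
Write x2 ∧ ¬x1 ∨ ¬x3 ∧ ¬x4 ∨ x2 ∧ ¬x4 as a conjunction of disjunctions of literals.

x2 ∧ ¬x1 ∨ ¬x3 ∧ ¬x4 ∨ x2 ∧ ¬x4
≡ (x2 ∨ ¬x3 ∨ x2) ∧ (x2 ∨ ¬x3 ∨ ¬x4) ∧ (x2 ∨ ¬x4 ∨ x2) ∧ (x2 ∨ ¬x4 ∨ ¬x4) ∧ (¬x1 ∨ ¬x3 ∨ x2) ∧ (¬x1 ∨ ¬x3 ∨ ¬x4) ∧ (¬x1 ∨ ¬x4 ∨ x2) ∧ (¬x1 ∨ ¬x4 ∨ ¬x4)   [distribute ∨ over ∧]
≡ (x2 ∨ ¬x3) ∧ (x2 ∨ ¬x4) ∧ (¬x1 ∨ ¬x4)   [simplify]

(x2 ∨ ¬x3) ∧ (x2 ∨ ¬x4) ∧ (¬x1 ∨ ¬x4)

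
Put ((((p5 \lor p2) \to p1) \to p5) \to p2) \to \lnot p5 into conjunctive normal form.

((((p5 \lor p2) \to p1) \to p5) \to p2) \to \lnot p5
= \lnot ((((p5 \lor p2) \to p1) \to p5) \to p2) \lor \lnot p5   [eliminate \to]
= \lnot (\lnot (((p5 \lor p2) \to p1) \to p5) \lor p2) \lor \lnot p5   [eliminate \to]
= \lnot (\lnot (\lnot ((p5 \lor p2) \to p1) \lor p5) \lor p2) \lor \lnot p5   [eliminate \to]
= \lnot (\lnot (\lnot (\lnot (p5 \lor p2) \lor p1) \lor p5) \lor p2) \lor \lnot p5   [eliminate \to]
= (\lnot \lnot (\lnot (\lnot (p5 \lor p2) \lor p1) \lor p5) \land \lnot p2) \lor \lnot p5   [De Morgan]
= ((\lnot (\lnot (p5 \lor p2) \lor p1) \lor p5) \land \lnot p2) \lor \lnot p5   [double negation]
= (((\lnot \lnot (p5 \lor p2) \land \lnot p1) \lor p5) \land \lnot p2) \lor \lnot p5   [De Morgan]
= ((((p5 \lor p2) \land \lnot p1) \lor p5) \land \lnot p2) \lor \lnot p5   [double negation]
= (p5 \lor p2 \lor p5 \lor \lnot p5) \land (\lnot p1 \lor p5 \lor \lnot p5) \land (\lnot p2 \lor \lnot p5)   [distribute \lor over \land]
= \lnot p2 \lor \lnot p5   [simplify]

\lnot p2 \lor \lnot p5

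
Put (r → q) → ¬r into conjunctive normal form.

¬q ∨ ¬r

(r → q) → ¬r
= ¬(r → q) ∨ ¬r   — eliminate →
= ¬(¬r ∨ q) ∨ ¬r   — eliminate →
= (¬¬r ∧ ¬q) ∨ ¬r   — De Morgan
= (r ∧ ¬q) ∨ ¬r   — double negation
= (r ∨ ¬r) ∧ (¬q ∨ ¬r)   — distribute ∨ over ∧
= ¬q ∨ ¬r   — simplify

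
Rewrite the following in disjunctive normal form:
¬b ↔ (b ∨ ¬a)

¬b ↔ (b ∨ ¬a)
≡ (¬b → (b ∨ ¬a)) ∧ ((b ∨ ¬a) → ¬b)   [eliminate ↔]
≡ (¬¬b ∨ b ∨ ¬a) ∧ ((b ∨ ¬a) → ¬b)   [eliminate →]
≡ (¬¬b ∨ b ∨ ¬a) ∧ (¬(b ∨ ¬a) ∨ ¬b)   [eliminate →]
≡ (b ∨ b ∨ ¬a) ∧ (¬(b ∨ ¬a) ∨ ¬b)   [double negation]
≡ (b ∨ b ∨ ¬a) ∧ ((¬b ∧ ¬¬a) ∨ ¬b)   [De Morgan]
≡ (b ∨ b ∨ ¬a) ∧ ((¬b ∧ a) ∨ ¬b)   [double negation]
≡ (b ∧ ¬b ∧ a) ∨ (b ∧ ¬b) ∨ (b ∧ ¬b ∧ a) ∨ (b ∧ ¬b) ∨ (¬a ∧ ¬b ∧ a) ∨ (¬a ∧ ¬b)   [distribute ∧ over ∨]
≡ ¬a ∧ ¬b   [simplify]

¬a ∧ ¬b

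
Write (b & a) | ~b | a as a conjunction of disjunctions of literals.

a | ~b

(b & a) | ~b | a
≡ (b | ~b | a) & (a | ~b | a)   [distribute | over &]
≡ a | ~b   [simplify]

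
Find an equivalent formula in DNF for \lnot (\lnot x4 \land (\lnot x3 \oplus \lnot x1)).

x4 \lor (x3 \land x1) \lor (\lnot x1 \land \lnot x3)

\lnot (\lnot x4 \land (\lnot x3 \oplus \lnot x1))
≡ \lnot (\lnot x4 \land ((\lnot x3 \land \lnot \lnot x1) \lor (\lnot \lnot x3 \land \lnot x1)))   [expand \oplus]
≡ \lnot \lnot x4 \lor \lnot ((\lnot x3 \land \lnot \lnot x1) \lor (\lnot \lnot x3 \land \lnot x1))   [De Morgan]
≡ x4 \lor \lnot ((\lnot x3 \land \lnot \lnot x1) \lor (\lnot \lnot x3 \land \lnot x1))   [double negation]
≡ x4 \lor (\lnot (\lnot x3 \land \lnot \lnot x1) \land \lnot (\lnot \lnot x3 \land \lnot x1))   [De Morgan]
≡ x4 \lor ((\lnot \lnot x3 \lor \lnot \lnot \lnot x1) \land \lnot (\lnot \lnot x3 \land \lnot x1))   [De Morgan]
≡ x4 \lor ((x3 \lor \lnot \lnot \lnot x1) \land \lnot (\lnot \lnot x3 \land \lnot x1))   [double negation]
≡ x4 \lor ((x3 \lor \lnot x1) \land \lnot (\lnot \lnot x3 \land \lnot x1))   [double negation]
≡ x4 \lor ((x3 \lor \lnot x1) \land (\lnot \lnot \lnot x3 \lor \lnot \lnot x1))   [De Morgan]
≡ x4 \lor ((x3 \lor \lnot x1) \land (\lnot x3 \lor \lnot \lnot x1))   [double negation]
≡ x4 \lor ((x3 \lor \lnot x1) \land (\lnot x3 \lor x1))   [double negation]
≡ x4 \lor (x3 \land \lnot x3) \lor (x3 \land x1) \lor (\lnot x1 \land \lnot x3) \lor (\lnot x1 \land x1)   [distribute \land over \lor]
≡ x4 \lor (x3 \land x1) \lor (\lnot x1 \land \lnot x3)   [simplify]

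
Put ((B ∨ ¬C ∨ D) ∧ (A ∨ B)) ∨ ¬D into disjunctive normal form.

B ∨ (¬C ∧ A) ∨ (D ∧ A) ∨ ¬D

((B ∨ ¬C ∨ D) ∧ (A ∨ B)) ∨ ¬D
≡ (B ∧ A) ∨ (B ∧ B) ∨ (¬C ∧ A) ∨ (¬C ∧ B) ∨ (D ∧ A) ∨ (D ∧ B) ∨ ¬D   [distribute ∧ over ∨]
≡ B ∨ (¬C ∧ A) ∨ (D ∧ A) ∨ ¬D   [simplify]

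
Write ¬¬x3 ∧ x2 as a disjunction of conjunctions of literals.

¬¬x3 ∧ x2
≡ x3 ∧ x2   (double negation)

x3 ∧ x2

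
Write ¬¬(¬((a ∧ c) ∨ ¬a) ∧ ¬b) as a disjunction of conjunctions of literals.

¬¬(¬((a ∧ c) ∨ ¬a) ∧ ¬b)
= ¬((a ∧ c) ∨ ¬a) ∧ ¬b   (double negation)
= ¬(a ∧ c) ∧ ¬¬a ∧ ¬b   (De Morgan)
= (¬a ∨ ¬c) ∧ ¬¬a ∧ ¬b   (De Morgan)
= (¬a ∨ ¬c) ∧ a ∧ ¬b   (double negation)
= (¬a ∧ a ∧ ¬b) ∨ (¬c ∧ a ∧ ¬b)   (distribute ∧ over ∨)
= ¬c ∧ a ∧ ¬b   (simplify)

¬c ∧ a ∧ ¬b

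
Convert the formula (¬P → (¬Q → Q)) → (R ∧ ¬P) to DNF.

(¬P → (¬Q → Q)) → (R ∧ ¬P)
= ¬(¬P → (¬Q → Q)) ∨ (R ∧ ¬P)   (eliminate →)
= ¬(¬¬P ∨ (¬Q → Q)) ∨ (R ∧ ¬P)   (eliminate →)
= ¬(¬¬P ∨ ¬¬Q ∨ Q) ∨ (R ∧ ¬P)   (eliminate →)
= (¬¬¬P ∧ ¬¬¬Q ∧ ¬Q) ∨ (R ∧ ¬P)   (De Morgan)
= (¬P ∧ ¬¬¬Q ∧ ¬Q) ∨ (R ∧ ¬P)   (double negation)
= (¬P ∧ ¬Q ∧ ¬Q) ∨ (R ∧ ¬P)   (double negation)
= (¬P ∧ ¬Q) ∨ (R ∧ ¬P)   (simplify)

(¬P ∧ ¬Q) ∨ (R ∧ ¬P)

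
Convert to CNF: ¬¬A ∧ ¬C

A ∧ ¬C

¬¬A ∧ ¬C
≡ A ∧ ¬C   [double negation]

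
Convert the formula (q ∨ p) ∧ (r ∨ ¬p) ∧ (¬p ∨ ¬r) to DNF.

q ∧ ¬p

(q ∨ p) ∧ (r ∨ ¬p) ∧ (¬p ∨ ¬r)
≡ q ∧ r ∧ ¬p ∨ q ∧ r ∧ ¬r ∨ q ∧ ¬p ∧ ¬p ∨ q ∧ ¬p ∧ ¬r ∨ p ∧ r ∧ ¬p ∨ p ∧ r ∧ ¬r ∨ p ∧ ¬p ∧ ¬p ∨ p ∧ ¬p ∧ ¬r   [distribute ∧ over ∨]
≡ q ∧ ¬p   [simplify]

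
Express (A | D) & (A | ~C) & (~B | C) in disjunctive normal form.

(A | D) & (A | ~C) & (~B | C)
= (A & A & ~B) | (A & A & C) | (A & ~C & ~B) | (A & ~C & C) | (D & A & ~B) | (D & A & C) | (D & ~C & ~B) | (D & ~C & C)   [distribute & over |]
= (A & ~B) | (A & C) | (D & ~C & ~B)   [simplify]

(A & ~B) | (A & C) | (D & ~C & ~B)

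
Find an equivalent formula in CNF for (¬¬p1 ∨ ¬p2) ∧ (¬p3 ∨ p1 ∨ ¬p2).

p1 ∨ ¬p2

(¬¬p1 ∨ ¬p2) ∧ (¬p3 ∨ p1 ∨ ¬p2)
⇔ (p1 ∨ ¬p2) ∧ (¬p3 ∨ p1 ∨ ¬p2)   (double negation)
⇔ p1 ∨ ¬p2   (simplify)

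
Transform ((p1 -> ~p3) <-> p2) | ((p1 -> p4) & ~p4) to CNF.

((p1 -> ~p3) <-> p2) | ((p1 -> p4) & ~p4)
≡ (((p1 -> ~p3) -> p2) & (p2 -> (p1 -> ~p3))) | ((p1 -> p4) & ~p4)   [eliminate <->]
≡ ((~(p1 -> ~p3) | p2) & (p2 -> (p1 -> ~p3))) | ((p1 -> p4) & ~p4)   [eliminate ->]
≡ ((~(~p1 | ~p3) | p2) & (p2 -> (p1 -> ~p3))) | ((p1 -> p4) & ~p4)   [eliminate ->]
≡ ((~(~p1 | ~p3) | p2) & (~p2 | (p1 -> ~p3))) | ((p1 -> p4) & ~p4)   [eliminate ->]
≡ ((~(~p1 | ~p3) | p2) & (~p2 | ~p1 | ~p3)) | ((p1 -> p4) & ~p4)   [eliminate ->]
≡ ((~(~p1 | ~p3) | p2) & (~p2 | ~p1 | ~p3)) | ((~p1 | p4) & ~p4)   [eliminate ->]
≡ (((~~p1 & ~~p3) | p2) & (~p2 | ~p1 | ~p3)) | ((~p1 | p4) & ~p4)   [De Morgan]
≡ (((p1 & ~~p3) | p2) & (~p2 | ~p1 | ~p3)) | ((~p1 | p4) & ~p4)   [double negation]
≡ (((p1 & p3) | p2) & (~p2 | ~p1 | ~p3)) | ((~p1 | p4) & ~p4)   [double negation]
≡ (p1 | p2 | ~p1 | p4) & (p1 | p2 | ~p4) & (p3 | p2 | ~p1 | p4) & (p3 | p2 | ~p4) & (~p2 | ~p1 | ~p3 | ~p1 | p4) & (~p2 | ~p1 | ~p3 | ~p4)   [distribute | over &]
≡ (p1 | p2 | ~p4) & (p3 | p2 | ~p1 | p4) & (p3 | p2 | ~p4) & (~p2 | ~p1 | ~p3 | p4) & (~p2 | ~p1 | ~p3 | ~p4)   [simplify]

(p1 | p2 | ~p4) & (p3 | p2 | ~p1 | p4) & (p3 | p2 | ~p4) & (~p2 | ~p1 | ~p3 | p4) & (~p2 | ~p1 | ~p3 | ~p4)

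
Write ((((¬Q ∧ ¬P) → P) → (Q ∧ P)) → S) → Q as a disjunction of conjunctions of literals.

((((¬Q ∧ ¬P) → P) → (Q ∧ P)) → S) → Q
≡ ¬((((¬Q ∧ ¬P) → P) → (Q ∧ P)) → S) ∨ Q   [eliminate →]
≡ ¬(¬(((¬Q ∧ ¬P) → P) → (Q ∧ P)) ∨ S) ∨ Q   [eliminate →]
≡ ¬(¬(¬((¬Q ∧ ¬P) → P) ∨ (Q ∧ P)) ∨ S) ∨ Q   [eliminate →]
≡ ¬(¬(¬(¬(¬Q ∧ ¬P) ∨ P) ∨ (Q ∧ P)) ∨ S) ∨ Q   [eliminate →]
≡ (¬¬(¬(¬(¬Q ∧ ¬P) ∨ P) ∨ (Q ∧ P)) ∧ ¬S) ∨ Q   [De Morgan]
≡ ((¬(¬(¬Q ∧ ¬P) ∨ P) ∨ (Q ∧ P)) ∧ ¬S) ∨ Q   [double negation]
≡ (((¬¬(¬Q ∧ ¬P) ∧ ¬P) ∨ (Q ∧ P)) ∧ ¬S) ∨ Q   [De Morgan]
≡ (((¬Q ∧ ¬P ∧ ¬P) ∨ (Q ∧ P)) ∧ ¬S) ∨ Q   [double negation]
≡ (¬Q ∧ ¬P ∧ ¬P ∧ ¬S) ∨ (Q ∧ P ∧ ¬S) ∨ Q   [distribute ∧ over ∨]
≡ (¬Q ∧ ¬P ∧ ¬S) ∨ Q   [simplify]

(¬Q ∧ ¬P ∧ ¬S) ∨ Q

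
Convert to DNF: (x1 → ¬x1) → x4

(x1 → ¬x1) → x4
≡ ¬(x1 → ¬x1) ∨ x4   (eliminate →)
≡ ¬(¬x1 ∨ ¬x1) ∨ x4   (eliminate →)
≡ (¬¬x1 ∧ ¬¬x1) ∨ x4   (De Morgan)
≡ (x1 ∧ ¬¬x1) ∨ x4   (double negation)
≡ (x1 ∧ x1) ∨ x4   (double negation)
≡ x1 ∨ x4   (simplify)

x1 ∨ x4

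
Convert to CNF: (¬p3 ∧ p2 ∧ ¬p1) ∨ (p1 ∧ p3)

(¬p3 ∧ p2 ∧ ¬p1) ∨ (p1 ∧ p3)
= (¬p3 ∨ p1) ∧ (¬p3 ∨ p3) ∧ (p2 ∨ p1) ∧ (p2 ∨ p3) ∧ (¬p1 ∨ p1) ∧ (¬p1 ∨ p3)   (distribute ∨ over ∧)
= (¬p3 ∨ p1) ∧ (p2 ∨ p1) ∧ (p2 ∨ p3) ∧ (¬p1 ∨ p3)   (simplify)

(¬p3 ∨ p1) ∧ (p2 ∨ p1) ∧ (p2 ∨ p3) ∧ (¬p1 ∨ p3)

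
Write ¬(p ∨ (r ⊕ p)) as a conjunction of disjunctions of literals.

¬p ∧ (¬r ∨ p)

¬(p ∨ (r ⊕ p))
≡ ¬(p ∨ ((r ∨ p) ∧ ¬(r ∧ p)))
≡ ¬p ∧ ¬((r ∨ p) ∧ ¬(r ∧ p))
≡ ¬p ∧ (¬(r ∨ p) ∨ ¬¬(r ∧ p))
≡ ¬p ∧ ((¬r ∧ ¬p) ∨ ¬¬(r ∧ p))
≡ ¬p ∧ ((¬r ∧ ¬p) ∨ (r ∧ p))
≡ ¬p ∧ (¬r ∨ r) ∧ (¬r ∨ p) ∧ (¬p ∨ r) ∧ (¬p ∨ p)
≡ ¬p ∧ (¬r ∨ p)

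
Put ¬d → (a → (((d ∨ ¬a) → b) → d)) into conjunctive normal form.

d ∨ ¬a

¬d → (a → (((d ∨ ¬a) → b) → d))
⇔ ¬¬d ∨ (a → (((d ∨ ¬a) → b) → d))   [eliminate →]
⇔ ¬¬d ∨ ¬a ∨ (((d ∨ ¬a) → b) → d)   [eliminate →]
⇔ ¬¬d ∨ ¬a ∨ ¬((d ∨ ¬a) → b) ∨ d   [eliminate →]
⇔ ¬¬d ∨ ¬a ∨ ¬(¬(d ∨ ¬a) ∨ b) ∨ d   [eliminate →]
⇔ d ∨ ¬a ∨ ¬(¬(d ∨ ¬a) ∨ b) ∨ d   [double negation]
⇔ d ∨ ¬a ∨ (¬¬(d ∨ ¬a) ∧ ¬b) ∨ d   [De Morgan]
⇔ d ∨ ¬a ∨ ((d ∨ ¬a) ∧ ¬b) ∨ d   [double negation]
⇔ (d ∨ ¬a ∨ d ∨ ¬a ∨ d) ∧ (d ∨ ¬a ∨ ¬b ∨ d)   [distribute ∨ over ∧]
⇔ d ∨ ¬a   [simplify]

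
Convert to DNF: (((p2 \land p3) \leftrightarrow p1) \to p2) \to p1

(\lnot p2 \land \lnot p1) \lor p1

(((p2 \land p3) \leftrightarrow p1) \to p2) \to p1
= \lnot (((p2 \land p3) \leftrightarrow p1) \to p2) \lor p1   (eliminate \to)
= \lnot (\lnot ((p2 \land p3) \leftrightarrow p1) \lor p2) \lor p1   (eliminate \to)
= \lnot (\lnot (((p2 \land p3) \to p1) \land (p1 \to (p2 \land p3))) \lor p2) \lor p1   (eliminate \leftrightarrow)
= \lnot (\lnot ((\lnot (p2 \land p3) \lor p1) \land (p1 \to (p2 \land p3))) \lor p2) \lor p1   (eliminate \to)
= \lnot (\lnot ((\lnot (p2 \land p3) \lor p1) \land (\lnot p1 \lor (p2 \land p3))) \lor p2) \lor p1   (eliminate \to)
= (\lnot \lnot ((\lnot (p2 \land p3) \lor p1) \land (\lnot p1 \lor (p2 \land p3))) \land \lnot p2) \lor p1   (De Morgan)
= ((\lnot (p2 \land p3) \lor p1) \land (\lnot p1 \lor (p2 \land p3)) \land \lnot p2) \lor p1   (double negation)
= ((\lnot p2 \lor \lnot p3 \lor p1) \land (\lnot p1 \lor (p2 \land p3)) \land \lnot p2) \lor p1   (De Morgan)
= (\lnot p2 \land \lnot p1 \land \lnot p2) \lor (\lnot p2 \land p2 \land p3 \land \lnot p2) \lor (\lnot p3 \land \lnot p1 \land \lnot p2) \lor (\lnot p3 \land p2 \land p3 \land \lnot p2) \lor (p1 \land \lnot p1 \land \lnot p2) \lor (p1 \land p2 \land p3 \land \lnot p2) \lor p1   (distribute \land over \lor)
= (\lnot p2 \land \lnot p1) \lor p1   (simplify)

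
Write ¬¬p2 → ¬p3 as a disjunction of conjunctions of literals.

¬¬p2 → ¬p3
≡ ¬¬¬p2 ∨ ¬p3   [eliminate →]
≡ ¬p2 ∨ ¬p3   [double negation]

¬p2 ∨ ¬p3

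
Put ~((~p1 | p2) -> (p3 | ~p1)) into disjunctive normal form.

~((~p1 | p2) -> (p3 | ~p1))
≡ ~(~(~p1 | p2) | p3 | ~p1)   [eliminate ->]
≡ ~~(~p1 | p2) & ~p3 & ~~p1   [De Morgan]
≡ (~p1 | p2) & ~p3 & ~~p1   [double negation]
≡ (~p1 | p2) & ~p3 & p1   [double negation]
≡ (~p1 & ~p3 & p1) | (p2 & ~p3 & p1)   [distribute & over |]
≡ p2 & ~p3 & p1   [simplify]

p2 & ~p3 & p1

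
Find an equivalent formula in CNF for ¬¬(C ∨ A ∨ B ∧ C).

C ∨ A

¬¬(C ∨ A ∨ B ∧ C)
⇔ C ∨ A ∨ B ∧ C   (double negation)
⇔ (C ∨ A ∨ B) ∧ (C ∨ A ∨ C)   (distribute ∨ over ∧)
⇔ C ∨ A   (simplify)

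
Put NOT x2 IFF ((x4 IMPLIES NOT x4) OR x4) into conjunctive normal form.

(x4 OR NOT x2) AND (NOT x4 OR NOT x2)

NOT x2 IFF ((x4 IMPLIES NOT x4) OR x4)
= (NOT x2 IMPLIES ((x4 IMPLIES NOT x4) OR x4)) AND (((x4 IMPLIES NOT x4) OR x4) IMPLIES NOT x2)   (eliminate IFF)
= (NOT NOT x2 OR (x4 IMPLIES NOT x4) OR x4) AND (((x4 IMPLIES NOT x4) OR x4) IMPLIES NOT x2)   (eliminate IMPLIES)
= (NOT NOT x2 OR NOT x4 OR NOT x4 OR x4) AND (((x4 IMPLIES NOT x4) OR x4) IMPLIES NOT x2)   (eliminate IMPLIES)
= (NOT NOT x2 OR NOT x4 OR NOT x4 OR x4) AND (NOT ((x4 IMPLIES NOT x4) OR x4) OR NOT x2)   (eliminate IMPLIES)
= (NOT NOT x2 OR NOT x4 OR NOT x4 OR x4) AND (NOT (NOT x4 OR NOT x4 OR x4) OR NOT x2)   (eliminate IMPLIES)
= (x2 OR NOT x4 OR NOT x4 OR x4) AND (NOT (NOT x4 OR NOT x4 OR x4) OR NOT x2)   (double negation)
= (x2 OR NOT x4 OR NOT x4 OR x4) AND ((NOT NOT x4 AND NOT NOT x4 AND NOT x4) OR NOT x2)   (De Morgan)
= (x2 OR NOT x4 OR NOT x4 OR x4) AND ((x4 AND NOT NOT x4 AND NOT x4) OR NOT x2)   (double negation)
= (x2 OR NOT x4 OR NOT x4 OR x4) AND ((x4 AND x4 AND NOT x4) OR NOT x2)   (double negation)
= (x2 OR NOT x4 OR NOT x4 OR x4) AND (x4 OR NOT x2) AND (x4 OR NOT x2) AND (NOT x4 OR NOT x2)   (distribute OR over AND)
= (x4 OR NOT x2) AND (NOT x4 OR NOT x2)   (simplify)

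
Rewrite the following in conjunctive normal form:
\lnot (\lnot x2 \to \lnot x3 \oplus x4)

\lnot x2 \land (x3 \lor x4) \land (\lnot x4 \lor \lnot x3)

\lnot (\lnot x2 \to \lnot x3 \oplus x4)
≡ \lnot (\lnot \lnot x2 \lor (\lnot x3 \oplus x4))   (eliminate \to)
≡ \lnot (\lnot \lnot x2 \lor (\lnot x3 \lor x4) \land \lnot (\lnot x3 \land x4))   (expand \oplus)
≡ \lnot \lnot \lnot x2 \land \lnot ((\lnot x3 \lor x4) \land \lnot (\lnot x3 \land x4))   (De Morgan)
≡ \lnot x2 \land \lnot ((\lnot x3 \lor x4) \land \lnot (\lnot x3 \land x4))   (double negation)
≡ \lnot x2 \land (\lnot (\lnot x3 \lor x4) \lor \lnot \lnot (\lnot x3 \land x4))   (De Morgan)
≡ \lnot x2 \land (\lnot \lnot x3 \land \lnot x4 \lor \lnot \lnot (\lnot x3 \land x4))   (De Morgan)
≡ \lnot x2 \land (x3 \land \lnot x4 \lor \lnot \lnot (\lnot x3 \land x4))   (double negation)
≡ \lnot x2 \land (x3 \land \lnot x4 \lor \lnot x3 \land x4)   (double negation)
≡ \lnot x2 \land (x3 \lor \lnot x3) \land (x3 \lor x4) \land (\lnot x4 \lor \lnot x3) \land (\lnot x4 \lor x4)   (distribute \lor over \land)
≡ \lnot x2 \land (x3 \lor x4) \land (\lnot x4 \lor \lnot x3)   (simplify)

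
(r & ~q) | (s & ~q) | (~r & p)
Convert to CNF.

(r | s | p) & (~q | ~r) & (~q | p)

(r & ~q) | (s & ~q) | (~r & p)
≡ (r | s | ~r) & (r | s | p) & (r | ~q | ~r) & (r | ~q | p) & (~q | s | ~r) & (~q | s | p) & (~q | ~q | ~r) & (~q | ~q | p)   [distribute | over &]
≡ (r | s | p) & (~q | ~r) & (~q | p)   [simplify]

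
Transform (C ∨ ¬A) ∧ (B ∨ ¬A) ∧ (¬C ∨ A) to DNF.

(C ∨ ¬A) ∧ (B ∨ ¬A) ∧ (¬C ∨ A)
≡ C ∧ B ∧ ¬C ∨ C ∧ B ∧ A ∨ C ∧ ¬A ∧ ¬C ∨ C ∧ ¬A ∧ A ∨ ¬A ∧ B ∧ ¬C ∨ ¬A ∧ B ∧ A ∨ ¬A ∧ ¬A ∧ ¬C ∨ ¬A ∧ ¬A ∧ A   [distribute ∧ over ∨]
≡ C ∧ B ∧ A ∨ ¬A ∧ ¬C   [simplify]

C ∧ B ∧ A ∨ ¬A ∧ ¬C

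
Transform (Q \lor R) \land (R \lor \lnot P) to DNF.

(Q \lor R) \land (R \lor \lnot P)
⇔ (Q \land R) \lor (Q \land \lnot P) \lor (R \land R) \lor (R \land \lnot P)   [distribute \land over \lor]
⇔ (Q \land \lnot P) \lor R   [simplify]

(Q \land \lnot P) \lor R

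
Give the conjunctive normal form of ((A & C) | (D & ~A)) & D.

(C | ~A) & D

((A & C) | (D & ~A)) & D
≡ (A | D) & (A | ~A) & (C | D) & (C | ~A) & D   [distribute | over &]
≡ (C | ~A) & D   [simplify]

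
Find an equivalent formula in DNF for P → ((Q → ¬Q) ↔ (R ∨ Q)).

P → ((Q → ¬Q) ↔ (R ∨ Q))
= ¬P ∨ ((Q → ¬Q) ↔ (R ∨ Q))   [eliminate →]
= ¬P ∨ (((Q → ¬Q) → (R ∨ Q)) ∧ ((R ∨ Q) → (Q → ¬Q)))   [eliminate ↔]
= ¬P ∨ ((¬(Q → ¬Q) ∨ R ∨ Q) ∧ ((R ∨ Q) → (Q → ¬Q)))   [eliminate →]
= ¬P ∨ ((¬(¬Q ∨ ¬Q) ∨ R ∨ Q) ∧ ((R ∨ Q) → (Q → ¬Q)))   [eliminate →]
= ¬P ∨ ((¬(¬Q ∨ ¬Q) ∨ R ∨ Q) ∧ (¬(R ∨ Q) ∨ (Q → ¬Q)))   [eliminate →]
= ¬P ∨ ((¬(¬Q ∨ ¬Q) ∨ R ∨ Q) ∧ (¬(R ∨ Q) ∨ ¬Q ∨ ¬Q))   [eliminate →]
= ¬P ∨ (((¬¬Q ∧ ¬¬Q) ∨ R ∨ Q) ∧ (¬(R ∨ Q) ∨ ¬Q ∨ ¬Q))   [De Morgan]
= ¬P ∨ (((Q ∧ ¬¬Q) ∨ R ∨ Q) ∧ (¬(R ∨ Q) ∨ ¬Q ∨ ¬Q))   [double negation]
= ¬P ∨ (((Q ∧ Q) ∨ R ∨ Q) ∧ (¬(R ∨ Q) ∨ ¬Q ∨ ¬Q))   [double negation]
= ¬P ∨ (((Q ∧ Q) ∨ R ∨ Q) ∧ ((¬R ∧ ¬Q) ∨ ¬Q ∨ ¬Q))   [De Morgan]
= ¬P ∨ (Q ∧ Q ∧ ¬R ∧ ¬Q) ∨ (Q ∧ Q ∧ ¬Q) ∨ (Q ∧ Q ∧ ¬Q) ∨ (R ∧ ¬R ∧ ¬Q) ∨ (R ∧ ¬Q) ∨ (R ∧ ¬Q) ∨ (Q ∧ ¬R ∧ ¬Q) ∨ (Q ∧ ¬Q) ∨ (Q ∧ ¬Q)   [distribute ∧ over ∨]
= ¬P ∨ (R ∧ ¬Q)   [simplify]

¬P ∨ (R ∧ ¬Q)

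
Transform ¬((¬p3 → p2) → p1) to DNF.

¬((¬p3 → p2) → p1)
⇔ ¬(¬(¬p3 → p2) ∨ p1)   (eliminate →)
⇔ ¬(¬(¬¬p3 ∨ p2) ∨ p1)   (eliminate →)
⇔ ¬¬(¬¬p3 ∨ p2) ∧ ¬p1   (De Morgan)
⇔ (¬¬p3 ∨ p2) ∧ ¬p1   (double negation)
⇔ (p3 ∨ p2) ∧ ¬p1   (double negation)
⇔ (p3 ∧ ¬p1) ∨ (p2 ∧ ¬p1)   (distribute ∧ over ∨)

(p3 ∧ ¬p1) ∨ (p2 ∧ ¬p1)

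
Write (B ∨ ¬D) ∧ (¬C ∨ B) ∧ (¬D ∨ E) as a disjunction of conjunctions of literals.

(B ∨ ¬D) ∧ (¬C ∨ B) ∧ (¬D ∨ E)
≡ (B ∧ ¬C ∧ ¬D) ∨ (B ∧ ¬C ∧ E) ∨ (B ∧ B ∧ ¬D) ∨ (B ∧ B ∧ E) ∨ (¬D ∧ ¬C ∧ ¬D) ∨ (¬D ∧ ¬C ∧ E) ∨ (¬D ∧ B ∧ ¬D) ∨ (¬D ∧ B ∧ E)   [distribute ∧ over ∨]
≡ (B ∧ ¬D) ∨ (B ∧ E) ∨ (¬D ∧ ¬C)   [simplify]

(B ∧ ¬D) ∨ (B ∧ E) ∨ (¬D ∧ ¬C)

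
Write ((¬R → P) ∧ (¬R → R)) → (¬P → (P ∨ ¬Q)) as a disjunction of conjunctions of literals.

¬R ∨ P ∨ ¬Q

((¬R → P) ∧ (¬R → R)) → (¬P → (P ∨ ¬Q))
≡ ¬((¬R → P) ∧ (¬R → R)) ∨ (¬P → (P ∨ ¬Q))   — eliminate →
≡ ¬((¬¬R ∨ P) ∧ (¬R → R)) ∨ (¬P → (P ∨ ¬Q))   — eliminate →
≡ ¬((¬¬R ∨ P) ∧ (¬¬R ∨ R)) ∨ (¬P → (P ∨ ¬Q))   — eliminate →
≡ ¬((¬¬R ∨ P) ∧ (¬¬R ∨ R)) ∨ ¬¬P ∨ P ∨ ¬Q   — eliminate →
≡ ¬(¬¬R ∨ P) ∨ ¬(¬¬R ∨ R) ∨ ¬¬P ∨ P ∨ ¬Q   — De Morgan
≡ (¬¬¬R ∧ ¬P) ∨ ¬(¬¬R ∨ R) ∨ ¬¬P ∨ P ∨ ¬Q   — De Morgan
≡ (¬R ∧ ¬P) ∨ ¬(¬¬R ∨ R) ∨ ¬¬P ∨ P ∨ ¬Q   — double negation
≡ (¬R ∧ ¬P) ∨ (¬¬¬R ∧ ¬R) ∨ ¬¬P ∨ P ∨ ¬Q   — De Morgan
≡ (¬R ∧ ¬P) ∨ (¬R ∧ ¬R) ∨ ¬¬P ∨ P ∨ ¬Q   — double negation
≡ (¬R ∧ ¬P) ∨ (¬R ∧ ¬R) ∨ P ∨ P ∨ ¬Q   — double negation
≡ ¬R ∨ P ∨ ¬Q   — simplify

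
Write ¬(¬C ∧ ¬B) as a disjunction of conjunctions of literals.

¬(¬C ∧ ¬B)
≡ ¬¬C ∨ ¬¬B   [De Morgan]
≡ C ∨ ¬¬B   [double negation]
≡ C ∨ B   [double negation]

C ∨ B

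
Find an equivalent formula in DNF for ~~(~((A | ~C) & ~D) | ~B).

(~A & C) | D | ~B

~~(~((A | ~C) & ~D) | ~B)
≡ ~((A | ~C) & ~D) | ~B   — double negation
≡ ~(A | ~C) | ~~D | ~B   — De Morgan
≡ (~A & ~~C) | ~~D | ~B   — De Morgan
≡ (~A & C) | ~~D | ~B   — double negation
≡ (~A & C) | D | ~B   — double negation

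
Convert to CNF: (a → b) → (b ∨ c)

a ∨ b ∨ c

(a → b) → (b ∨ c)
= ¬(a → b) ∨ b ∨ c   — eliminate →
= ¬(¬a ∨ b) ∨ b ∨ c   — eliminate →
= (¬¬a ∧ ¬b) ∨ b ∨ c   — De Morgan
= (a ∧ ¬b) ∨ b ∨ c   — double negation
= (a ∨ b ∨ c) ∧ (¬b ∨ b ∨ c)   — distribute ∨ over ∧
= a ∨ b ∨ c   — simplify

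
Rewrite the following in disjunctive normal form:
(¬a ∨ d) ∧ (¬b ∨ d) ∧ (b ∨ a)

(d ∧ b) ∨ (d ∧ a)

(¬a ∨ d) ∧ (¬b ∨ d) ∧ (b ∨ a)
≡ (¬a ∧ ¬b ∧ b) ∨ (¬a ∧ ¬b ∧ a) ∨ (¬a ∧ d ∧ b) ∨ (¬a ∧ d ∧ a) ∨ (d ∧ ¬b ∧ b) ∨ (d ∧ ¬b ∧ a) ∨ (d ∧ d ∧ b) ∨ (d ∧ d ∧ a)
≡ (d ∧ b) ∨ (d ∧ a)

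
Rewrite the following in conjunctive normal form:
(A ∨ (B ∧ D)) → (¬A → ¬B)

¬B ∨ ¬D ∨ A

(A ∨ (B ∧ D)) → (¬A → ¬B)
⇔ ¬(A ∨ (B ∧ D)) ∨ (¬A → ¬B)   [eliminate →]
⇔ ¬(A ∨ (B ∧ D)) ∨ ¬¬A ∨ ¬B   [eliminate →]
⇔ (¬A ∧ ¬(B ∧ D)) ∨ ¬¬A ∨ ¬B   [De Morgan]
⇔ (¬A ∧ (¬B ∨ ¬D)) ∨ ¬¬A ∨ ¬B   [De Morgan]
⇔ (¬A ∧ (¬B ∨ ¬D)) ∨ A ∨ ¬B   [double negation]
⇔ (¬A ∨ A ∨ ¬B) ∧ (¬B ∨ ¬D ∨ A ∨ ¬B)   [distribute ∨ over ∧]
⇔ ¬B ∨ ¬D ∨ A   [simplify]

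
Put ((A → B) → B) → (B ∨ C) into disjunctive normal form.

((A → B) → B) → (B ∨ C)
= ¬((A → B) → B) ∨ B ∨ C   [eliminate →]
= ¬(¬(A → B) ∨ B) ∨ B ∨ C   [eliminate →]
= ¬(¬(¬A ∨ B) ∨ B) ∨ B ∨ C   [eliminate →]
= (¬¬(¬A ∨ B) ∧ ¬B) ∨ B ∨ C   [De Morgan]
= ((¬A ∨ B) ∧ ¬B) ∨ B ∨ C   [double negation]
= (¬A ∧ ¬B) ∨ (B ∧ ¬B) ∨ B ∨ C   [distribute ∧ over ∨]
= (¬A ∧ ¬B) ∨ B ∨ C   [simplify]

(¬A ∧ ¬B) ∨ B ∨ C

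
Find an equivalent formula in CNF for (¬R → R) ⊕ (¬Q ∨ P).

(¬R → R) ⊕ (¬Q ∨ P)
⇔ ((¬R → R) ∨ ¬Q ∨ P) ∧ ¬((¬R → R) ∧ (¬Q ∨ P))   [expand ⊕]
⇔ (¬¬R ∨ R ∨ ¬Q ∨ P) ∧ ¬((¬R → R) ∧ (¬Q ∨ P))   [eliminate →]
⇔ (¬¬R ∨ R ∨ ¬Q ∨ P) ∧ ¬((¬¬R ∨ R) ∧ (¬Q ∨ P))   [eliminate →]
⇔ (R ∨ R ∨ ¬Q ∨ P) ∧ ¬((¬¬R ∨ R) ∧ (¬Q ∨ P))   [double negation]
⇔ (R ∨ R ∨ ¬Q ∨ P) ∧ (¬(¬¬R ∨ R) ∨ ¬(¬Q ∨ P))   [De Morgan]
⇔ (R ∨ R ∨ ¬Q ∨ P) ∧ ((¬¬¬R ∧ ¬R) ∨ ¬(¬Q ∨ P))   [De Morgan]
⇔ (R ∨ R ∨ ¬Q ∨ P) ∧ ((¬R ∧ ¬R) ∨ ¬(¬Q ∨ P))   [double negation]
⇔ (R ∨ R ∨ ¬Q ∨ P) ∧ ((¬R ∧ ¬R) ∨ (¬¬Q ∧ ¬P))   [De Morgan]
⇔ (R ∨ R ∨ ¬Q ∨ P) ∧ ((¬R ∧ ¬R) ∨ (Q ∧ ¬P))   [double negation]
⇔ (R ∨ R ∨ ¬Q ∨ P) ∧ (¬R ∨ Q) ∧ (¬R ∨ ¬P) ∧ (¬R ∨ Q) ∧ (¬R ∨ ¬P)   [distribute ∨ over ∧]
⇔ (R ∨ ¬Q ∨ P) ∧ (¬R ∨ Q) ∧ (¬R ∨ ¬P)   [simplify]

(R ∨ ¬Q ∨ P) ∧ (¬R ∨ Q) ∧ (¬R ∨ ¬P)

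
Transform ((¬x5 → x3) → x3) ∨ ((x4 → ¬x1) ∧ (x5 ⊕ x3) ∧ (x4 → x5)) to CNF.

¬x5 ∨ x3 ∨ ¬x4 ∨ ¬x1

((¬x5 → x3) → x3) ∨ ((x4 → ¬x1) ∧ (x5 ⊕ x3) ∧ (x4 → x5))
= ¬(¬x5 → x3) ∨ x3 ∨ ((x4 → ¬x1) ∧ (x5 ⊕ x3) ∧ (x4 → x5))   [eliminate →]
= ¬(¬¬x5 ∨ x3) ∨ x3 ∨ ((x4 → ¬x1) ∧ (x5 ⊕ x3) ∧ (x4 → x5))   [eliminate →]
= ¬(¬¬x5 ∨ x3) ∨ x3 ∨ ((¬x4 ∨ ¬x1) ∧ (x5 ⊕ x3) ∧ (x4 → x5))   [eliminate →]
= ¬(¬¬x5 ∨ x3) ∨ x3 ∨ ((¬x4 ∨ ¬x1) ∧ (x5 ∨ x3) ∧ ¬(x5 ∧ x3) ∧ (x4 → x5))   [expand ⊕]
= ¬(¬¬x5 ∨ x3) ∨ x3 ∨ ((¬x4 ∨ ¬x1) ∧ (x5 ∨ x3) ∧ ¬(x5 ∧ x3) ∧ (¬x4 ∨ x5))   [eliminate →]
= (¬¬¬x5 ∧ ¬x3) ∨ x3 ∨ ((¬x4 ∨ ¬x1) ∧ (x5 ∨ x3) ∧ ¬(x5 ∧ x3) ∧ (¬x4 ∨ x5))   [De Morgan]
= (¬x5 ∧ ¬x3) ∨ x3 ∨ ((¬x4 ∨ ¬x1) ∧ (x5 ∨ x3) ∧ ¬(x5 ∧ x3) ∧ (¬x4 ∨ x5))   [double negation]
= (¬x5 ∧ ¬x3) ∨ x3 ∨ ((¬x4 ∨ ¬x1) ∧ (x5 ∨ x3) ∧ (¬x5 ∨ ¬x3) ∧ (¬x4 ∨ x5))   [De Morgan]
= (¬x5 ∨ x3 ∨ ¬x4 ∨ ¬x1) ∧ (¬x5 ∨ x3 ∨ x5 ∨ x3) ∧ (¬x5 ∨ x3 ∨ ¬x5 ∨ ¬x3) ∧ (¬x5 ∨ x3 ∨ ¬x4 ∨ x5) ∧ (¬x3 ∨ x3 ∨ ¬x4 ∨ ¬x1) ∧ (¬x3 ∨ x3 ∨ x5 ∨ x3) ∧ (¬x3 ∨ x3 ∨ ¬x5 ∨ ¬x3) ∧ (¬x3 ∨ x3 ∨ ¬x4 ∨ x5)   [distribute ∨ over ∧]
= ¬x5 ∨ x3 ∨ ¬x4 ∨ ¬x1   [simplify]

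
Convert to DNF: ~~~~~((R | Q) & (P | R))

(~R & ~Q) | (~P & ~R)

~~~~~((R | Q) & (P | R))
≡ ~~~((R | Q) & (P | R))   — double negation
≡ ~((R | Q) & (P | R))   — double negation
≡ ~(R | Q) | ~(P | R)   — De Morgan
≡ (~R & ~Q) | ~(P | R)   — De Morgan
≡ (~R & ~Q) | (~P & ~R)   — De Morgan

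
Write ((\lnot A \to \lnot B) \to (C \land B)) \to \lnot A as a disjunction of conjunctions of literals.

(A \land \lnot C) \lor \lnot B \lor \lnot A

((\lnot A \to \lnot B) \to (C \land B)) \to \lnot A
≡ \lnot ((\lnot A \to \lnot B) \to (C \land B)) \lor \lnot A   [eliminate \to]
≡ \lnot (\lnot (\lnot A \to \lnot B) \lor (C \land B)) \lor \lnot A   [eliminate \to]
≡ \lnot (\lnot (\lnot \lnot A \lor \lnot B) \lor (C \land B)) \lor \lnot A   [eliminate \to]
≡ (\lnot \lnot (\lnot \lnot A \lor \lnot B) \land \lnot (C \land B)) \lor \lnot A   [De Morgan]
≡ ((\lnot \lnot A \lor \lnot B) \land \lnot (C \land B)) \lor \lnot A   [double negation]
≡ ((A \lor \lnot B) \land \lnot (C \land B)) \lor \lnot A   [double negation]
≡ ((A \lor \lnot B) \land (\lnot C \lor \lnot B)) \lor \lnot A   [De Morgan]
≡ (A \land \lnot C) \lor (A \land \lnot B) \lor (\lnot B \land \lnot C) \lor (\lnot B \land \lnot B) \lor \lnot A   [distribute \land over \lor]
≡ (A \land \lnot C) \lor \lnot B \lor \lnot A   [simplify]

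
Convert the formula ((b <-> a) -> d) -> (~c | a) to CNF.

(~b | a | ~c) & (~d | ~c | a)

((b <-> a) -> d) -> (~c | a)
= ~((b <-> a) -> d) | ~c | a   [eliminate ->]
= ~(~(b <-> a) | d) | ~c | a   [eliminate ->]
= ~(~((b -> a) & (a -> b)) | d) | ~c | a   [eliminate <->]
= ~(~((~b | a) & (a -> b)) | d) | ~c | a   [eliminate ->]
= ~(~((~b | a) & (~a | b)) | d) | ~c | a   [eliminate ->]
= (~~((~b | a) & (~a | b)) & ~d) | ~c | a   [De Morgan]
= ((~b | a) & (~a | b) & ~d) | ~c | a   [double negation]
= (~b | a | ~c | a) & (~a | b | ~c | a) & (~d | ~c | a)   [distribute | over &]
= (~b | a | ~c) & (~d | ~c | a)   [simplify]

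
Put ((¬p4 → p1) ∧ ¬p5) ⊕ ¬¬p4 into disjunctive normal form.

(p1 ∧ ¬p5 ∧ ¬p4) ∨ (p5 ∧ p4)

((¬p4 → p1) ∧ ¬p5) ⊕ ¬¬p4
= ((¬p4 → p1) ∧ ¬p5 ∧ ¬¬¬p4) ∨ (¬((¬p4 → p1) ∧ ¬p5) ∧ ¬¬p4)   — expand ⊕
= ((¬¬p4 ∨ p1) ∧ ¬p5 ∧ ¬¬¬p4) ∨ (¬((¬p4 → p1) ∧ ¬p5) ∧ ¬¬p4)   — eliminate →
= ((¬¬p4 ∨ p1) ∧ ¬p5 ∧ ¬¬¬p4) ∨ (¬((¬¬p4 ∨ p1) ∧ ¬p5) ∧ ¬¬p4)   — eliminate →
= ((p4 ∨ p1) ∧ ¬p5 ∧ ¬¬¬p4) ∨ (¬((¬¬p4 ∨ p1) ∧ ¬p5) ∧ ¬¬p4)   — double negation
= ((p4 ∨ p1) ∧ ¬p5 ∧ ¬p4) ∨ (¬((¬¬p4 ∨ p1) ∧ ¬p5) ∧ ¬¬p4)   — double negation
= ((p4 ∨ p1) ∧ ¬p5 ∧ ¬p4) ∨ ((¬(¬¬p4 ∨ p1) ∨ ¬¬p5) ∧ ¬¬p4)   — De Morgan
= ((p4 ∨ p1) ∧ ¬p5 ∧ ¬p4) ∨ (((¬¬¬p4 ∧ ¬p1) ∨ ¬¬p5) ∧ ¬¬p4)   — De Morgan
= ((p4 ∨ p1) ∧ ¬p5 ∧ ¬p4) ∨ (((¬p4 ∧ ¬p1) ∨ ¬¬p5) ∧ ¬¬p4)   — double negation
= ((p4 ∨ p1) ∧ ¬p5 ∧ ¬p4) ∨ (((¬p4 ∧ ¬p1) ∨ p5) ∧ ¬¬p4)   — double negation
= ((p4 ∨ p1) ∧ ¬p5 ∧ ¬p4) ∨ (((¬p4 ∧ ¬p1) ∨ p5) ∧ p4)   — double negation
= (p4 ∧ ¬p5 ∧ ¬p4) ∨ (p1 ∧ ¬p5 ∧ ¬p4) ∨ (¬p4 ∧ ¬p1 ∧ p4) ∨ (p5 ∧ p4)   — distribute ∧ over ∨
= (p1 ∧ ¬p5 ∧ ¬p4) ∨ (p5 ∧ p4)   — simplify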